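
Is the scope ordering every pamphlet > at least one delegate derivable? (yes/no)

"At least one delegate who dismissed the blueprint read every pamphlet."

The relative clause *who dismissed the blueprint* modifies *at least one delegate*, but *every pamphlet* is not inside that relative clause — it is an argument of the matrix verb.
QR within a single clause is free, so the lower quantifier may take scope over the higher one.

Yes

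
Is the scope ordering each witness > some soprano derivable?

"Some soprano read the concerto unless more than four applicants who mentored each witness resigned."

No

Structurally, *each witness* is inside the relative clause *who mentored each witness*, which is itself inside the adjunct *unless more than four applicants who mentored each witness resigned*.
The quantifier would have to escape first the RC and then the adjunct — two independent island violations.
So *each witness* cannot raise to a position above *some soprano*.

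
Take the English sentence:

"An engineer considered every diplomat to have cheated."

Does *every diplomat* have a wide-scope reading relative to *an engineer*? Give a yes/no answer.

The ECM infinitive is scope-transparent — *every diplomat* is free to raise above *an engineer*.
QR within a single clause is free, so the lower quantifier may take scope over the higher one.
The sentence is scopally ambiguous between *an engineer* > *every diplomat* and *every diplomat* > *an engineer*.

Yes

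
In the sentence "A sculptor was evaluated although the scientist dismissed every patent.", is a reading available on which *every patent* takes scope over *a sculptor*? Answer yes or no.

No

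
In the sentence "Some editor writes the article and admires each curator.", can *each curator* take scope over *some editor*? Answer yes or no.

No

The DP *each curator* is contained in one conjunct of the coordinate structure (*admires each curator*).
The Coordinate Structure Constraint blocks movement (including QR) out of a single conjunct.
*each curator* > *some editor* would require crossing that boundary, which is illicit.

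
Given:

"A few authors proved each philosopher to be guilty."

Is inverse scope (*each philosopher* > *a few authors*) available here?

ECM infinitives lack a CP barrier, so *each philosopher* can QR over the matrix subject *a few authors*.
Nothing blocks QR of the lower DP to a position above the higher one, so inverse scope is available.

Yes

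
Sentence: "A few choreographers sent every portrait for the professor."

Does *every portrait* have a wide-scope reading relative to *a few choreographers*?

Both DPs are arguments of the same predicate; there is no clause or island boundary between them.
With no island boundary between them, the object can take inverse scope over the subject via ordinary QR within the clause.

Yes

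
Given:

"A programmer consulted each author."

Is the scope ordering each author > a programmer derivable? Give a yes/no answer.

Both DPs are arguments of the same predicate; there is no clause or island boundary between them.
Since no island is crossed, the inverse ordering is licensed alongside surface scope.

Yes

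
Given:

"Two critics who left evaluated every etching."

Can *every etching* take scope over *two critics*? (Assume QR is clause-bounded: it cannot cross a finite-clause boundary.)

Yes

The relative clause *who left* modifies *two critics*, but *every etching* is not inside that relative clause — it is an argument of the matrix verb.
With no island boundary between them, the object can take inverse scope over the subject via ordinary QR within the clause.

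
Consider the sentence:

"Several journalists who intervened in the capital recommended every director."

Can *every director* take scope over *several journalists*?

The relative clause *who intervened in the capital* modifies *several journalists*, but *every director* is not inside that relative clause — it is an argument of the matrix verb.
With no island boundary between them, the object can take inverse scope over the subject via ordinary QR within the clause.

Yes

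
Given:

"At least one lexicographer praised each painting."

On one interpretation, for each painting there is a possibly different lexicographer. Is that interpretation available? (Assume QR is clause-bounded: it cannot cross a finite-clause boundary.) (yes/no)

Yes

The described interpretation is the *each painting* > *at least one lexicographer* scoping.
Both DPs are arguments of the same predicate; there is no clause or island boundary between them.
Ordinary QR to a clause-peripheral position gives the wide-scope LF for the lower DP.
So *each painting* > *at least one lexicographer* is among the available readings.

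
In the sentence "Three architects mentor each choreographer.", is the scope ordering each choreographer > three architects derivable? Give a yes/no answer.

*three architects* and *each choreographer* are co-arguments of the matrix verb, with nothing but a clause-internal boundary between them.
Since no island is crossed, the inverse ordering is licensed alongside surface scope.
So *each choreographer* > *three architects* is among the available readings.

Yes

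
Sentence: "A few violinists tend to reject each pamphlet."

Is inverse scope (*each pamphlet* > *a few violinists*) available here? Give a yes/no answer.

Yes

Raising constructions are monoclausal for scope purposes; *each pamphlet* is not separated from *a few violinists* by any island.
No island intervenes, so both surface and inverse scope are derivable.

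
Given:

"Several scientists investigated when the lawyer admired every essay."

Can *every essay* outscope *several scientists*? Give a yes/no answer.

No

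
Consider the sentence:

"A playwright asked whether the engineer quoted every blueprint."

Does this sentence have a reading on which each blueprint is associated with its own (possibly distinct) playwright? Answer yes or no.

No

The paraphrase describes the scope ordering *every blueprint* > *a playwright*.
Structurally, *every blueprint* is inside the embedded question *whether the engineer quoted every blueprint*.
The wh-island constraint blocks QR out of an embedded interrogative.
The inverse ordering *every blueprint* > *a playwright* is therefore underivable.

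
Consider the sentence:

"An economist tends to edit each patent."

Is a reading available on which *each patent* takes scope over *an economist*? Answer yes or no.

Yes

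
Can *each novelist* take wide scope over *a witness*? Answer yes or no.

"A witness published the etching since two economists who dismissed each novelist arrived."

No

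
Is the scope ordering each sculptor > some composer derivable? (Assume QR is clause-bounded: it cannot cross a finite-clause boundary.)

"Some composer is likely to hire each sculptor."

The matrix predicate is a raising verb, whose infinitival complement is not a scope island — *each sculptor* can QR into the matrix clause.
With no island boundary between them, the object can take inverse scope over the subject via ordinary QR within the clause.

Yes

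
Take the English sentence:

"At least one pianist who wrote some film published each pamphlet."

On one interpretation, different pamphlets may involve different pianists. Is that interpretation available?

That reading corresponds to *each pamphlet* > *at least one pianist*.
*each pamphlet* is a matrix argument; only *at least one pianist* is modified by the relative clause *who wrote some film*, so the RC island is irrelevant to the target quantifier.
No island intervenes, so both surface and inverse scope are derivable.

Yes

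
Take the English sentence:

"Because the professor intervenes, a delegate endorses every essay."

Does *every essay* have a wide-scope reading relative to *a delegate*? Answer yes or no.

The adjunct island is irrelevant here — *every essay* and *a delegate* are both in the matrix clause.
Since no island is crossed, the inverse ordering is licensed alongside surface scope.

Yes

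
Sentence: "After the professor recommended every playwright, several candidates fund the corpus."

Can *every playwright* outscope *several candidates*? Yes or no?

No

*every playwright* is embedded in the adjunct clause *after the professor recommended every playwright*.
Adjunct clauses are scope islands: a quantifier inside an adjunct cannot raise into the matrix clause.
*every playwright* > *several candidates* would require crossing that boundary, which is illicit.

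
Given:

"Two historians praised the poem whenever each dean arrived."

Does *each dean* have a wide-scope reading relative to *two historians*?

*each dean* is embedded in the adjunct clause *whenever each dean arrived*.
Adjunct clauses are scope islands: a quantifier inside an adjunct cannot raise into the matrix clause.
So the wide-scope reading for *each dean* is blocked.

No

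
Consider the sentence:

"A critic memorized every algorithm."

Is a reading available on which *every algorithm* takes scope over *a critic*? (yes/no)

Yes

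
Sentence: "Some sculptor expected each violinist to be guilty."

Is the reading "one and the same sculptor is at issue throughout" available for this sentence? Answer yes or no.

That reading corresponds to *some sculptor* > *each violinist*.
Surface scope (*some sculptor* > *each violinist*) is always derivable; islands only block QR, not in-situ interpretation.

Yes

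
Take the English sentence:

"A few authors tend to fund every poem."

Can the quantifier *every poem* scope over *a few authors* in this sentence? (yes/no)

*every poem* is inside a raising infinitive, which is transparent to QR (no CP barrier), so it behaves as a matrix argument.
QR within a single clause is free, so the lower quantifier may take scope over the higher one.
So *every poem* > *a few authors* is among the available readings.

Yes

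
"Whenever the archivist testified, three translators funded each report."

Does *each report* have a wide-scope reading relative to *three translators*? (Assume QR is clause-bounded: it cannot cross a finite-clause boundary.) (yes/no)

Yes

*each report* is a matrix argument; the adjunct is an island but the target quantifier is outside it.
Clause-internal QR can adjoin the lower DP above the subject, yielding the inverse reading.
So *each report* > *three translators* is among the available readings.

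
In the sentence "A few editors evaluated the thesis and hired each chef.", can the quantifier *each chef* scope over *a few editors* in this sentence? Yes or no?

The DP *each chef* is contained in one conjunct of the coordinate structure (*hired each chef*).
Coordinate structures are islands for non-across-the-board movement, QR included.
The inverse ordering *each chef* > *a few editors* is therefore underivable.

No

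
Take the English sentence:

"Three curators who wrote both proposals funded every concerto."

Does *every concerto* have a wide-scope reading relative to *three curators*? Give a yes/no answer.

Yes

The RC *who wrote both proposals* is an island, but *every concerto* is not inside it — it is the matrix object, a clausemate of *three curators*.
Clause-internal QR can adjoin the lower DP above the subject, yielding the inverse reading.
The sentence is scopally ambiguous between *three curators* > *every concerto* and *every concerto* > *three curators*.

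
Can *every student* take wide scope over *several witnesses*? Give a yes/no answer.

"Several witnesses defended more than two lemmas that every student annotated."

*every student* occurs within the relative clause *that every student annotated* modifying *more than two lemmas*.
Quantifiers inside a relative clause are trapped there; the RC boundary blocks QR.
So *every student* cannot raise high enough to outscope *several witnesses*; only the surface ordering *several witnesses* > *every student* is available.

No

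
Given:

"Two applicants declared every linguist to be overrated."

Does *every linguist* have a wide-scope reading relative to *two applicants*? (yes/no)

Yes

ECM infinitives lack a CP barrier, so *every linguist* can QR over the matrix subject *two applicants*.
Ordinary QR to a clause-peripheral position gives the wide-scope LF for the lower DP.
Both orderings are possible: *two applicants* > *every linguist* and *every linguist* > *two applicants*.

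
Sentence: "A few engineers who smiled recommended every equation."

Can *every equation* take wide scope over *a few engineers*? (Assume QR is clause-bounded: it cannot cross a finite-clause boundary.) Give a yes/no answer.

*every equation* is a matrix argument; only *a few engineers* is modified by the relative clause *who smiled*, so the RC island is irrelevant to the target quantifier.
Ordinary QR to a clause-peripheral position gives the wide-scope LF for the lower DP.
The sentence is scopally ambiguous between *a few engineers* > *every equation* and *every equation* > *a few engineers*.

Yes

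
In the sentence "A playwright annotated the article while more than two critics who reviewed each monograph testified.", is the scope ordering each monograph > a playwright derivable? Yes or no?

*each monograph* occurs within the relative clause *who reviewed each monograph*, which is itself inside the adjunct *while more than two critics who reviewed each monograph testified*.
Even if one barrier were somehow void, the other would still block QR.
*each monograph* > *a playwright* would require crossing that boundary, which is illicit.

No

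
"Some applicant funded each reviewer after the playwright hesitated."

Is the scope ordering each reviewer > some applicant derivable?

Yes

*each reviewer* is a matrix argument; the adjunct is an island but the target quantifier is outside it.
Nothing blocks QR of the lower DP to a position above the higher one, so inverse scope is available.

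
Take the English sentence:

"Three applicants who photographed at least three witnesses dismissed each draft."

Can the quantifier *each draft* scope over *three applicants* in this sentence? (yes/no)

The RC *who photographed at least three witnesses* is an island, but *each draft* is not inside it — it is the matrix object, a clausemate of *three applicants*.
With no island boundary between them, the object can take inverse scope over the subject via ordinary QR within the clause.
So *each draft* > *three applicants* is among the available readings.

Yes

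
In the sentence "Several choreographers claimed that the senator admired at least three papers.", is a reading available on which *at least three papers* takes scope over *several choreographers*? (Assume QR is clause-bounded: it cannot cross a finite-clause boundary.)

No

*at least three papers* is embedded in the finite complement clause *that the senator admired at least three papers*.
With QR restricted to its own tensed clause, the embedded quantifier cannot reach a matrix scope position.
*at least three papers* is confined to the island and cannot take scope over *several choreographers*.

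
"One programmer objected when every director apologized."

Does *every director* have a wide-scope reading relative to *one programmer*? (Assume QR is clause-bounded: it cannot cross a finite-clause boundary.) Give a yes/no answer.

No

*every director* occurs within the adjunct clause *when every director apologized*.
Since the clause is an adjunct (not a complement), the Adjunct Condition blocks QR across its edge.
So *every director* cannot raise high enough to outscope *one programmer*; only the surface ordering *one programmer* > *every director* is available.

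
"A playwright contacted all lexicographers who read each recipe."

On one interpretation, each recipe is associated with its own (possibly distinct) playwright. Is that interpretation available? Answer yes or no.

That reading corresponds to *each recipe* > *a playwright*.
The target quantifier *each recipe* is part of the relative clause *who read each recipe* modifying *all lexicographers*.
Quantifiers inside a relative clause are trapped there; the RC boundary blocks QR.
*each recipe* > *a playwright* would require crossing that boundary, which is illicit.

No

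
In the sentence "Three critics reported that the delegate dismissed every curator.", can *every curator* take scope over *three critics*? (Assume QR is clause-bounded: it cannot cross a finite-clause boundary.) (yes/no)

No

The target quantifier *every curator* is part of the finite complement clause *that the delegate dismissed every curator*.
Under clause-bounded QR, a quantifier in an embedded finite clause cannot raise into the matrix clause.
The inverse ordering *every curator* > *three critics* is therefore underivable.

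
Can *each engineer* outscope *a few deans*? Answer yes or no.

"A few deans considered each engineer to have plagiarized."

This is an ECM construction: *each engineer* is the infinitival subject, Case-marked by the matrix verb, and the infinitive is transparent for QR.
Nothing blocks QR of the lower DP to a position above the higher one, so inverse scope is available.

Yes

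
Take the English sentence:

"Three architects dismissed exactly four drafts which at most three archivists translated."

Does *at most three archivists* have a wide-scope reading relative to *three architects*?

No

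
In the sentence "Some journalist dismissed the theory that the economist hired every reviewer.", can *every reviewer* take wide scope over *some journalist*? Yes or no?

The DP *every reviewer* is contained in the complex NP *the theory that the economist hired every reviewer*.
A that-clause complement to a noun is an island; QR cannot cross the NP boundary.
So *every reviewer* cannot raise to a position above *some journalist*.

No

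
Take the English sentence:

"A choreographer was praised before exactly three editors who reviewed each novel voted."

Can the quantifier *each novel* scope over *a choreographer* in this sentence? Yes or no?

No

*each novel* occurs within the relative clause *who reviewed each novel*, which is itself inside the adjunct *before exactly three editors who reviewed each novel voted*.
Nested islands: the RC island is itself inside an adjunct island, so wide scope is doubly excluded.
Hence only narrow scope for *each novel* (under *a choreographer*) survives.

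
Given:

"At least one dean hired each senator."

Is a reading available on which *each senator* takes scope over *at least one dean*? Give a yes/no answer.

*each senator* and *at least one dean* are in the same minimal clause.
Clause-internal QR can adjoin the lower DP above the subject, yielding the inverse reading.

Yes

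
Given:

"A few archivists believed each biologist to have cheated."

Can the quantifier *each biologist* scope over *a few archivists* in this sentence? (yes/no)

Yes

This is an ECM construction: *each biologist* is the infinitival subject, Case-marked by the matrix verb, and the infinitive is transparent for QR.
QR within a single clause is free, so the lower quantifier may take scope over the higher one.
The sentence is scopally ambiguous between *a few archivists* > *each biologist* and *each biologist* > *a few archivists*.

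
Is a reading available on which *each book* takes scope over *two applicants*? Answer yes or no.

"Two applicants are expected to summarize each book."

Raising constructions are monoclausal for scope purposes; *each book* is not separated from *two applicants* by any island.
QR within a single clause is free, so the lower quantifier may take scope over the higher one.

Yes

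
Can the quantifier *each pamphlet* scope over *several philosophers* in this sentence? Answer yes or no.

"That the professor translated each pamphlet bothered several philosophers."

No

Structurally, *each pamphlet* is inside the sentential subject *that the professor translated each pamphlet*.
Clausal subjects are scope islands; QR from inside the subject into the matrix is barred.
The ordering *each pamphlet* > *several philosophers* is therefore underivable.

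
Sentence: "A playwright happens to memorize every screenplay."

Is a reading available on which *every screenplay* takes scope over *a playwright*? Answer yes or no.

Yes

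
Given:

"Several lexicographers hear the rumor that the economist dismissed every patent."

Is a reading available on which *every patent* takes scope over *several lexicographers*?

No

*every patent* is embedded in the complex NP *the rumor that the economist dismissed every patent*.
Since the clause is the complement of a nominal head, the CNPC blocks scope extraction.
The inverse ordering *every patent* > *several lexicographers* is therefore underivable.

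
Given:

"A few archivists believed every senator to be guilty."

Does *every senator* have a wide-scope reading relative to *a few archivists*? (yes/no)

Yes

This is an ECM construction: *every senator* is the infinitival subject, Case-marked by the matrix verb, and the infinitive is transparent for QR.
Clause-internal QR can adjoin the lower DP above the subject, yielding the inverse reading.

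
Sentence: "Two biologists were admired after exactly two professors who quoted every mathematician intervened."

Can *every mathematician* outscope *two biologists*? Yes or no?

No

*every mathematician* sits inside the relative clause *who quoted every mathematician*, which is itself inside the adjunct *after exactly two professors who quoted every mathematician intervened*.
The quantifier would have to escape first the RC and then the adjunct — two independent island violations.
The inverse ordering *every mathematician* > *two biologists* is therefore underivable.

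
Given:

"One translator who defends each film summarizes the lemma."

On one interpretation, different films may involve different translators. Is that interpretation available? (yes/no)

The paraphrase describes the scope ordering *each film* > *one translator*.
Structurally, *each film* is inside the relative clause *who defends each film*.
Quantifiers inside a relative clause are trapped there; the RC boundary blocks QR.
So the wide-scope reading for *each film* is blocked.
(Only the surface reading survives: one fixed translator with respect to all the relevant films.)

No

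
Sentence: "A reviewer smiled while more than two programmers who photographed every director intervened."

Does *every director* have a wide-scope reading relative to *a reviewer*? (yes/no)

Structurally, *every director* is inside the relative clause *who photographed every director*, which is itself inside the adjunct *while more than two programmers who photographed every director intervened*.
Two island boundaries intervene — the relative clause and the adjunct. Either alone would block QR.
There is no licit LF on which *every director* c-commands *a reviewer*.

No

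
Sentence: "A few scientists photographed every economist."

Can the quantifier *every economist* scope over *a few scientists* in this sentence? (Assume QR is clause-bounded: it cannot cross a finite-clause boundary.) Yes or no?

*every economist* is the matrix object and *a few scientists* the matrix subject; the two are clausemates.
No island intervenes, so both surface and inverse scope are derivable.
Both orderings are possible: *a few scientists* > *every economist* and *every economist* > *a few scientists*.

Yes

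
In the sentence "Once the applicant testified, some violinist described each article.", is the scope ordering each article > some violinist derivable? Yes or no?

Yes

Neither queried DP is inside the adjunct, so the adjunct-island constraint does not apply.
No island intervenes, so both surface and inverse scope are derivable.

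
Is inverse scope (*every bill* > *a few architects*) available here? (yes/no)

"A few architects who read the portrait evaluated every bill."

Yes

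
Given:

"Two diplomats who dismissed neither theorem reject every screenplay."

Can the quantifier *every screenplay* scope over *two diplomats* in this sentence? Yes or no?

Yes

The relative clause *who dismissed neither theorem* modifies *two diplomats*, but *every screenplay* is not inside that relative clause — it is an argument of the matrix verb.
Since no island is crossed, the inverse ordering is licensed alongside surface scope.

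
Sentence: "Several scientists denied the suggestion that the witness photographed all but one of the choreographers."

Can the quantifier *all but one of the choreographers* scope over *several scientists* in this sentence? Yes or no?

The target quantifier *all but one of the choreographers* is part of the complex NP *the suggestion that the witness photographed all but one of the choreographers*.
The Complex NP Constraint bars QR out of the complement clause of a noun.
*all but one of the choreographers* is confined to the island and cannot take scope over *several scientists*.

No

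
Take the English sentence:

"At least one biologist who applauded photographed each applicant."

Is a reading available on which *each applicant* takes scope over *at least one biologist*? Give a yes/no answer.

The relative clause *who applauded* modifies *at least one biologist*, but *each applicant* is not inside that relative clause — it is an argument of the matrix verb.
With no island boundary between them, the object can take inverse scope over the subject via ordinary QR within the clause.

Yes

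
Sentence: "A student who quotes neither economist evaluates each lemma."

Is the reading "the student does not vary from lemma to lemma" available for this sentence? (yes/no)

Yes

That reading corresponds to *a student* > *each lemma*.
That is the surface-scope ordering, which is always one of the available readings — island constraints only ever restrict inverse scope.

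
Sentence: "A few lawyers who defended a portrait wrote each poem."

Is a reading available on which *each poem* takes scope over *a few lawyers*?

Yes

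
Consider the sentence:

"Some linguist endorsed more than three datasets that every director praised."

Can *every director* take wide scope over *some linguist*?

*every director* occurs within the relative clause *that every director praised* modifying *more than three datasets*.
The relative clause forms an island for QR, so the quantifier is confined to the head noun's restrictor.
So *every director* cannot raise high enough to outscope *some linguist*; only the surface ordering *some linguist* > *every director* is available.

No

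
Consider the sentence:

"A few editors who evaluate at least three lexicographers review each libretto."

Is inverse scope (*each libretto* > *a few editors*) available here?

Yes

*each libretto* is a matrix argument; only *a few editors* is modified by the relative clause *who evaluate at least three lexicographers*, so the RC island is irrelevant to the target quantifier.
Clause-internal QR can adjoin the lower DP above the subject, yielding the inverse reading.
Both orderings are possible: *a few editors* > *each libretto* and *each libretto* > *a few editors*.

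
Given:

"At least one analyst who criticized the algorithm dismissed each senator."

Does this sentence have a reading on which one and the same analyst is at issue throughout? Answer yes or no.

Yes

The described interpretation is the *at least one analyst* > *each senator* scoping.
Nothing needs to raise for *at least one analyst* > *each senator*, so no island constraint is at stake.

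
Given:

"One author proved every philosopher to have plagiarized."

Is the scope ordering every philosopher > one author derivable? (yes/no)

Yes

*every philosopher* is an ECM subject; ECM complements are not islands, and the embedded quantifier may take matrix scope.
Nothing blocks QR of the lower DP to a position above the higher one, so inverse scope is available.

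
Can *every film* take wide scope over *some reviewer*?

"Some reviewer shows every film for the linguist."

Yes

*some reviewer* and *every film* are co-arguments of the matrix verb, with nothing but a clause-internal boundary between them.
No island intervenes, so both surface and inverse scope are derivable.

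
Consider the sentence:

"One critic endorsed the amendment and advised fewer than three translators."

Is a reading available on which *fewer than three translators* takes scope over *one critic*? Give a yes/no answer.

The target quantifier *fewer than three translators* is part of one conjunct of the coordinate structure (*advised fewer than three translators*).
Coordinate structures are islands for non-across-the-board movement, QR included.
*fewer than three translators* is confined to the island and cannot take scope over *one critic*.
(Only the surface reading survives: one fixed critic with respect to all the relevant translators.)

No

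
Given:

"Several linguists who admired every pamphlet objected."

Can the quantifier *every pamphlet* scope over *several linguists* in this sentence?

No

The target quantifier *every pamphlet* is part of the relative clause *who admired every pamphlet*.
Relative clauses are scope islands: a quantifier cannot QR out of a relative clause to take scope in the matrix clause.
So *every pamphlet* cannot raise to a position above *several linguists*.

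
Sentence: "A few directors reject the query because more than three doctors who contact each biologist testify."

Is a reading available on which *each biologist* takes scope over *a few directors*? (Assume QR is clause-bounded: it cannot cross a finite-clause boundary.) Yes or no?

*each biologist* sits inside the relative clause *who contact each biologist*, which is itself inside the adjunct *because more than three doctors who contact each biologist testify*.
The quantifier would have to escape first the RC and then the adjunct — two independent island violations.
The inverse ordering *each biologist* > *a few directors* is therefore underivable.

No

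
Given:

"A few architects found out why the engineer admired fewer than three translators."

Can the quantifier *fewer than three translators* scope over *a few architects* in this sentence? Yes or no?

*fewer than three translators* sits inside the embedded question *why the engineer admired fewer than three translators*.
An indirect question is a wh-island; the filled [Spec,CP] blocks QR across the CP edge.
There is no licit LF on which *fewer than three translators* c-commands *a few architects*.

No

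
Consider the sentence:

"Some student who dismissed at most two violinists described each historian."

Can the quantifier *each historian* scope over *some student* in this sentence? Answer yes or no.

*each historian* is a matrix argument; only *some student* is modified by the relative clause *who dismissed at most two violinists*, so the RC island is irrelevant to the target quantifier.
Ordinary QR to a clause-peripheral position gives the wide-scope LF for the lower DP.
The sentence is scopally ambiguous between *some student* > *each historian* and *each historian* > *some student*.

Yes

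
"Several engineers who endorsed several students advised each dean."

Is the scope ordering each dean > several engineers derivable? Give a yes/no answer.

Yes

The RC *who endorsed several students* is an island, but *each dean* is not inside it — it is the matrix object, a clausemate of *several engineers*.
Clause-internal QR can adjoin the lower DP above the subject, yielding the inverse reading.
So *each dean* > *several engineers* is among the available readings.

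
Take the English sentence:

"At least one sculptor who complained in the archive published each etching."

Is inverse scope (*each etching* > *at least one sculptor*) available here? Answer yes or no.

Yes

*each etching* sits in the matrix clause, not in the relative clause on *at least one sculptor*.
Ordinary QR to a clause-peripheral position gives the wide-scope LF for the lower DP.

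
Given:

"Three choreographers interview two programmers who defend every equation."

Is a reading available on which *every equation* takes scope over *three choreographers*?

No

*every equation* is embedded in the relative clause *who defend every equation* modifying *two programmers*.
The relative clause forms an island for QR, so the quantifier is confined to the head noun's restrictor.
Hence only narrow scope for *every equation* (under *three choreographers*) survives.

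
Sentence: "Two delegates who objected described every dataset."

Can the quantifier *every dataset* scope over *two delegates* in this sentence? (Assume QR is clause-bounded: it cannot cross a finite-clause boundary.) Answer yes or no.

Yes

*every dataset* sits in the matrix clause, not in the relative clause on *two delegates*.
No island intervenes, so both surface and inverse scope are derivable.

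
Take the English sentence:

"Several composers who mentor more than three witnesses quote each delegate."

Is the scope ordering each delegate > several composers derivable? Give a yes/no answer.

Yes

*each delegate* is a matrix argument; only *several composers* is modified by the relative clause *who mentor more than three witnesses*, so the RC island is irrelevant to the target quantifier.
Since no island is crossed, the inverse ordering is licensed alongside surface scope.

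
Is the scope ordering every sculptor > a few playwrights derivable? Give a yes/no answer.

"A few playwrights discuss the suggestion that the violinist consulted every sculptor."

Structurally, *every sculptor* is inside the complex NP *the suggestion that the violinist consulted every sculptor*.
The complex NP is opaque for QR — the quantifier is frozen inside the noun's complement.
*every sculptor* is confined to the island and cannot take scope over *a few playwrights*.

No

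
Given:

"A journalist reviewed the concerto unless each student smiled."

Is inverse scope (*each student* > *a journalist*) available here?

*each student* sits inside the adjunct clause *unless each student smiled*.
Adverbial clauses are not L-marked, so they are barriers for QR — the quantifier cannot escape the adjunct.
There is no licit LF on which *each student* c-commands *a journalist*.
(Only the surface reading survives: one fixed journalist with respect to all the relevant students.)

No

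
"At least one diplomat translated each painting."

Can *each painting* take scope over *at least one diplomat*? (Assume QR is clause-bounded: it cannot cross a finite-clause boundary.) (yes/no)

Yes

*each painting* is the matrix object and *at least one diplomat* the matrix subject; the two are clausemates.
Clause-internal QR can adjoin the lower DP above the subject, yielding the inverse reading.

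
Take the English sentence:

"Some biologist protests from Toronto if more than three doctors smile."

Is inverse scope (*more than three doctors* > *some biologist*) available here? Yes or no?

No

*more than three doctors* occurs within the adjunct clause *if more than three doctors smile*.
Since the clause is an adjunct (not a complement), the Adjunct Condition blocks QR across its edge.
The inverse ordering *more than three doctors* > *some biologist* is therefore underivable.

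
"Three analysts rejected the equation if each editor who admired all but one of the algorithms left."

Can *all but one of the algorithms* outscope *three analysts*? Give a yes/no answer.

No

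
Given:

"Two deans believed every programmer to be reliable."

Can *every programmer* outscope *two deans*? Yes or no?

This is an ECM construction: *every programmer* is the infinitival subject, Case-marked by the matrix verb, and the infinitive is transparent for QR.
QR within a single clause is free, so the lower quantifier may take scope over the higher one.
So *every programmer* > *two deans* is among the available readings.

Yes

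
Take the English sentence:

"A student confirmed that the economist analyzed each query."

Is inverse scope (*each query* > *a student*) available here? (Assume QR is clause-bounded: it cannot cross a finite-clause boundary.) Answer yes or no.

No

*each query* occurs within the finite complement clause *that the economist analyzed each query*.
Given the clause-boundedness assumption, QR cannot cross the finite CP into the matrix.
There is no licit LF on which *each query* c-commands *a student*.
(Only the surface reading survives: one fixed student with respect to all the relevant queries.)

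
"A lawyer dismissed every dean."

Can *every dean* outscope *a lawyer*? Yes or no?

Yes

*every dean* and *a lawyer* are in the same minimal clause.
No island intervenes, so both surface and inverse scope are derivable.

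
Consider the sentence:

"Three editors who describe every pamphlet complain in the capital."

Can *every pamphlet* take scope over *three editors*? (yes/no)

The DP *every pamphlet* is contained in the relative clause *who describe every pamphlet*.
Quantifiers inside a relative clause are trapped there; the RC boundary blocks QR.
So the wide-scope reading for *every pamphlet* is blocked.

No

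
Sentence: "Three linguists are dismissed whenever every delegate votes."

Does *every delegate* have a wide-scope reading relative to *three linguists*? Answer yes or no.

No

Structurally, *every delegate* is inside the adjunct clause *whenever every delegate votes*.
Adverbial clauses are not L-marked, so they are barriers for QR — the quantifier cannot escape the adjunct.
*every delegate* > *three linguists* would require crossing that boundary, which is illicit.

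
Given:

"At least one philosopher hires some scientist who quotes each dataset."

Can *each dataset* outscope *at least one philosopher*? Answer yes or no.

*each dataset* is embedded in the relative clause *who quotes each dataset* modifying *some scientist*.
Relative clauses are scope islands: a quantifier cannot QR out of a relative clause to take scope in the matrix clause.
So the wide-scope reading for *each dataset* is blocked.
(Only the surface reading survives: one fixed philosopher with respect to all the relevant datasets.)

No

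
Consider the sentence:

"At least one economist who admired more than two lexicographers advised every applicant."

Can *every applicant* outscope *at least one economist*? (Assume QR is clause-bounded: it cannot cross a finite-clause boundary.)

*every applicant* is a matrix argument; only *at least one economist* is modified by the relative clause *who admired more than two lexicographers*, so the RC island is irrelevant to the target quantifier.
No island intervenes, so both surface and inverse scope are derivable.
So *every applicant* > *at least one economist* is among the available readings.

Yes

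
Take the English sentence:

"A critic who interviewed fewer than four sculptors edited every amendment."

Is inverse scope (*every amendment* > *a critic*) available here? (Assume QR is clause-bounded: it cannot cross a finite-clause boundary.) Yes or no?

Yes

The RC *who interviewed fewer than four sculptors* is an island, but *every amendment* is not inside it — it is the matrix object, a clausemate of *a critic*.
Clause-internal QR can adjoin the lower DP above the subject, yielding the inverse reading.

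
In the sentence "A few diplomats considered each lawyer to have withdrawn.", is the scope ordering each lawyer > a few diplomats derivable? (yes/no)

This is an ECM construction: *each lawyer* is the infinitival subject, Case-marked by the matrix verb, and the infinitive is transparent for QR.
Ordinary QR to a clause-peripheral position gives the wide-scope LF for the lower DP.

Yes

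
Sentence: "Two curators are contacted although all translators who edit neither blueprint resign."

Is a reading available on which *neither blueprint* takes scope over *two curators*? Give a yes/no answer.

No

The target quantifier *neither blueprint* is part of the relative clause *who edit neither blueprint*, which is itself inside the adjunct *although all translators who edit neither blueprint resign*.
Nested islands: the RC island is itself inside an adjunct island, so wide scope is doubly excluded.
There is no licit LF on which *neither blueprint* c-commands *two curators*.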